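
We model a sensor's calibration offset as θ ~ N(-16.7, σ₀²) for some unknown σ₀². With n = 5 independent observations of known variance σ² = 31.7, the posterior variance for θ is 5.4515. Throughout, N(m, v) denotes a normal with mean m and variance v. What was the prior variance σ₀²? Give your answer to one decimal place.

Posterior precision equals prior precision plus data precision: 1/σ_n² = 1/σ₀² + n/σ².
So 1/σ₀² = 1/5.4515 − 5/31.7 = 0.183436 − 0.157729 = 0.025707.
Hence σ₀² = 1/0.025707 ≈ 38.9.

σ₀² = 38.9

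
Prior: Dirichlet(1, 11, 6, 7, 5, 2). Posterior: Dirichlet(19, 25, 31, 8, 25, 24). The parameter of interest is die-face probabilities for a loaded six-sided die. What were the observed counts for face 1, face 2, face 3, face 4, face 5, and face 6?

For a Dirichlet(α) prior with multinomial counts c, the posterior is Dirichlet(α + c) componentwise.
Counts are posterior − prior componentwise: 19−1=18, 25−11=14, 31−6=25, 8−7=1, 25−5=20, 24−2=22.

counts (18, 14, 25, 1, 20, 22)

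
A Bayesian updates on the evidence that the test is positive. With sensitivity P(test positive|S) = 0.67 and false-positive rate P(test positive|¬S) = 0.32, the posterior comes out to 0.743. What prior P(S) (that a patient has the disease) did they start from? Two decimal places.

P(S) = 0.58

Bayes' rule in odds form gives O(S|E) = O(S)·[P(E|S)/P(E|¬S)], hence O(S) = O(S|E)/LR.
Posterior odds = 0.743/(1−0.743) = 2.8911. LR = 0.67/0.32 = 2.0938.
Prior odds = 2.8911/2.0938 = 1.3808, so P(S) = 1.3808/(1+1.3808) ≈ 0.58.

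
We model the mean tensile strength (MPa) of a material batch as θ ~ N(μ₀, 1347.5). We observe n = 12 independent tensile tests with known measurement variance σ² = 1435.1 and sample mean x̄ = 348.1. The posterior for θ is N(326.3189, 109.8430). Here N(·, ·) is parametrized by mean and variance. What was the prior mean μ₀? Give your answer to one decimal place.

With known observation variance, the Normal–Normal posterior has precision τ_n = τ₀ + n/σ² and mean μ_n = (τ₀μ₀ + (n/σ²)x̄)/τ_n.
Here τ₀ = 1/1347.5 = 0.000742 and τ_data = 12/1435.1 = 0.008362, so τ_n = 0.009104.
Rearranging for μ₀: μ₀ = (μ_n·τ_n − τ_data·x̄)/τ₀ = (326.3189·0.009104 − 0.008362·348.1) / 0.000742 = 0.059995/0.000742 ≈ 80.9.

μ₀ = 80.9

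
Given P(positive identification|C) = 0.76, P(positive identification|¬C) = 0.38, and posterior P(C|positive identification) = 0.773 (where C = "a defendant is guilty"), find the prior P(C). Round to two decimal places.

In odds form, posterior odds = prior odds × likelihood ratio, so prior odds = posterior odds ÷ LR.
Posterior odds = 0.773/(1−0.773) = 3.4053. LR = 0.76/0.38 = 2.0000.
Prior odds = 3.4053/2.0000 = 1.7026, so P(C) = 1.7026/(1+1.7026) ≈ 0.63.

P(C) = 0.63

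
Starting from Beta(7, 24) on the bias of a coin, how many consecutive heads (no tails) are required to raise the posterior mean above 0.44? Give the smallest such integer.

After k heads and 0 tails the posterior is Beta(7+k, 24), with mean (7+k)/(7+24+k).
Set (7+k)/(31+k) > 0.44 and solve: k > (0.44·31 − 7)/(1 − 0.44) = 11.857.
The smallest integer exceeding 11.857 is 12.

k = 12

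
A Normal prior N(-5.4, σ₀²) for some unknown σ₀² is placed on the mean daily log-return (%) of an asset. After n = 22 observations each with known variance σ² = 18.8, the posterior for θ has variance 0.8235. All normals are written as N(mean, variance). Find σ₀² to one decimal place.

σ₀² = 22.7

For the Normal–Normal model with known σ², precisions add: τ_n = τ₀ + n/σ².
So 1/σ₀² = 1/0.8235 − 22/18.8 = 1.214329 − 1.170213 = 0.044116.
Hence σ₀² = 1/0.044116 ≈ 22.7.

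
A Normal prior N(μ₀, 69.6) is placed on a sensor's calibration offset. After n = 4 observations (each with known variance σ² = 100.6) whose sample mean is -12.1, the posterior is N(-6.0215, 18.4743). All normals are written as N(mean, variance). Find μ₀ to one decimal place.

The posterior mean is a precision-weighted average: μ_n = (τ₀μ₀ + τ_data·x̄)/(τ₀+τ_data), with τ₀=1/σ₀² and τ_data=n/σ².
Here τ₀ = 1/69.6 = 0.014368 and τ_data = 4/100.6 = 0.039761, so τ_n = 0.054129.
Rearranging for μ₀: μ₀ = (μ_n·τ_n − τ_data·x̄)/τ₀ = (-6.0215·0.054129 − 0.039761·-12.1) / 0.014368 = 0.155170/0.014368 ≈ 10.8.

μ₀ = 10.8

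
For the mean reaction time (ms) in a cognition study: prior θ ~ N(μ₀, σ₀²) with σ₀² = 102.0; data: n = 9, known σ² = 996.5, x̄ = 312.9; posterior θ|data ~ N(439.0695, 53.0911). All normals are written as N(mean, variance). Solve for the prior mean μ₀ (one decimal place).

μ₀ = 555.3

The posterior mean is a precision-weighted average: μ_n = (τ₀μ₀ + τ_data·x̄)/(τ₀+τ_data), with τ₀=1/σ₀² and τ_data=n/σ².
Here τ₀ = 1/102.0 = 0.009804 and τ_data = 9/996.5 = 0.009032, so τ_n = 0.018836.
Rearranging for μ₀: μ₀ = (μ_n·τ_n − τ_data·x̄)/τ₀ = (439.0695·0.018836 − 0.009032·312.9) / 0.009804 = 5.444200/0.009804 ≈ 555.3.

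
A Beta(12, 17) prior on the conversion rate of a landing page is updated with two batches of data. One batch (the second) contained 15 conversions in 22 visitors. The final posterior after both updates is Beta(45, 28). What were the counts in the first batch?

18 conversions and 4 bounces

Because Beta–binomial updating is additive in the counts, the combined data contributed (α_post−α_prior, β_post−β_prior) successes and failures.
Total across both batches: 45−12=33 conversions, 28−17=11 bounces.
Subtract the second batch: 33−15=18 conversions and 11−7=4 bounces.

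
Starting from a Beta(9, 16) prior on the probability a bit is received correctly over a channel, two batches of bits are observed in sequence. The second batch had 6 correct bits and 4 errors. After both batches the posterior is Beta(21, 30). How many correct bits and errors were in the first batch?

Because Beta–binomial updating is additive in the counts, the combined data contributed (α_post−α_prior, β_post−β_prior) successes and failures.
Total across both batches: 21−9=12 correct bits, 30−16=14 errors.
Subtract the second batch: 12−6=6 correct bits and 14−4=10 errors.

6 correct bits and 10 errors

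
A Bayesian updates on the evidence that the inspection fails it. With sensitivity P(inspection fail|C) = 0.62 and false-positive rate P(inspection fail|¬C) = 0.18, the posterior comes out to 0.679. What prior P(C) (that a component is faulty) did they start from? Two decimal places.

In odds form, posterior odds = prior odds × likelihood ratio, so prior odds = posterior odds ÷ LR.
Posterior odds = 0.679/(1−0.679) = 2.1153. LR = 0.62/0.18 = 3.4444.
Prior odds = 2.1153/3.4444 = 0.6141, so P(C) = 0.6141/(1+0.6141) ≈ 0.38.

P(C) = 0.38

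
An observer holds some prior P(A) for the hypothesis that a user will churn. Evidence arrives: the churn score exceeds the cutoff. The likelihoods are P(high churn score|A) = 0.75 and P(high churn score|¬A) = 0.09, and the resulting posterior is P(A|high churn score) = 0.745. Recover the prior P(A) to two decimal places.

P(A) = 0.26

Bayes' rule in odds form gives O(A|E) = O(A)·[P(E|A)/P(E|¬A)], hence O(A) = O(A|E)/LR.
Posterior odds = 0.745/(1−0.745) = 2.9216. LR = 0.75/0.09 = 8.3333.
Prior odds = 2.9216/8.3333 = 0.3506, so P(A) = 0.3506/(1+0.3506) ≈ 0.26.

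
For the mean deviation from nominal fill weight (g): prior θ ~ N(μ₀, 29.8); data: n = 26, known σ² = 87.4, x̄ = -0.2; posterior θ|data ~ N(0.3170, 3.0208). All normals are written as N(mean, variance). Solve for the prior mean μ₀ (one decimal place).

μ₀ = 4.9

The posterior mean is a precision-weighted average: μ_n = (τ₀μ₀ + τ_data·x̄)/(τ₀+τ_data), with τ₀=1/σ₀² and τ_data=n/σ².
Here τ₀ = 1/29.8 = 0.033557 and τ_data = 26/87.4 = 0.297483, so τ_n = 0.331040.
Rearranging for μ₀: μ₀ = (μ_n·τ_n − τ_data·x̄)/τ₀ = (0.3170·0.331040 − 0.297483·-0.2) / 0.033557 = 0.164436/0.033557 ≈ 4.9.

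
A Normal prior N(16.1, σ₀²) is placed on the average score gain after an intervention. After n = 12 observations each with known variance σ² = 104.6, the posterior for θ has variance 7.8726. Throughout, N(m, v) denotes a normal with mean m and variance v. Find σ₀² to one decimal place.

σ₀² = 81.3

For the Normal–Normal model with known σ², precisions add: τ_n = τ₀ + n/σ².
So 1/σ₀² = 1/7.8726 − 12/104.6 = 0.127023 − 0.114723 = 0.012300.
Hence σ₀² = 1/0.012300 ≈ 81.3.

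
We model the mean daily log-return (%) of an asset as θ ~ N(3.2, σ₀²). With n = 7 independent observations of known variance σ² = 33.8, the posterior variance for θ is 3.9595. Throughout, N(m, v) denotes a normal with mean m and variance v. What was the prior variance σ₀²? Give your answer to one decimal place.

For the Normal–Normal model with known σ², precisions add: τ_n = τ₀ + n/σ².
So 1/σ₀² = 1/3.9595 − 7/33.8 = 0.252557 − 0.207101 = 0.045456.
Hence σ₀² = 1/0.045456 ≈ 22.0.

σ₀² = 22.0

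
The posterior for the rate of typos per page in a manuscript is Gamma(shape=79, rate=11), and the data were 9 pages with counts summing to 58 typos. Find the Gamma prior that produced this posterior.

Gamma(shape=21, rate=2)

A Gamma(α, β) prior (rate parametrization) on a Poisson rate with n observations summing to S gives posterior Gamma(α+S, β+n).
So α = 79 − 58 = 21 and β = 11 − 9 = 2.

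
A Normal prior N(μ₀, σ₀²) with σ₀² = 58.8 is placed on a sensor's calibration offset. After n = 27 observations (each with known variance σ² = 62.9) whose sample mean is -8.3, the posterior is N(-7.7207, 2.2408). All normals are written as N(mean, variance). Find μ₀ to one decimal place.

μ₀ = 6.9

With known observation variance, the Normal–Normal posterior has precision τ_n = τ₀ + n/σ² and mean μ_n = (τ₀μ₀ + (n/σ²)x̄)/τ_n.
Here τ₀ = 1/58.8 = 0.017007 and τ_data = 27/62.9 = 0.429253, so τ_n = 0.446260.
Rearranging for μ₀: μ₀ = (μ_n·τ_n − τ_data·x̄)/τ₀ = (-7.7207·0.446260 − 0.429253·-8.3) / 0.017007 = 0.117360/0.017007 ≈ 6.9.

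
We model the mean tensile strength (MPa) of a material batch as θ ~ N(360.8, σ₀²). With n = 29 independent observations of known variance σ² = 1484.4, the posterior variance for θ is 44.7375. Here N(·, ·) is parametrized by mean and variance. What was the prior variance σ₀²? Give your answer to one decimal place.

σ₀² = 355.1

For the Normal–Normal model with known σ², precisions add: τ_n = τ₀ + n/σ².
So 1/σ₀² = 1/44.7375 − 29/1484.4 = 0.022353 − 0.019537 = 0.002816.
Hence σ₀² = 1/0.002816 ≈ 355.1.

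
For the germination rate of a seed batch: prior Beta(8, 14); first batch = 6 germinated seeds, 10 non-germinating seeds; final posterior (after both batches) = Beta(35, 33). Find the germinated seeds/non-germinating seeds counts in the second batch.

Sequential conjugate updates are equivalent to a single update on the pooled data, so total successes = posterior α − prior α and total failures = posterior β − prior β.
Total across both batches: 35−8=27 germinated seeds, 33−14=19 non-germinating seeds.
Subtract the first batch: 27−6=21 germinated seeds and 19−10=9 non-germinating seeds.

21 germinated seeds and 9 non-germinating seeds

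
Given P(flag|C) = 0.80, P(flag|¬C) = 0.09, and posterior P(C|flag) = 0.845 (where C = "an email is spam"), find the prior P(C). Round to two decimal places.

In odds form, posterior odds = prior odds × likelihood ratio, so prior odds = posterior odds ÷ LR.
Posterior odds = 0.845/(1−0.845) = 5.4516. LR = 0.80/0.09 = 8.8889.
Prior odds = 5.4516/8.8889 = 0.6133, so P(C) = 0.6133/(1+0.6133) ≈ 0.38.

P(C) = 0.38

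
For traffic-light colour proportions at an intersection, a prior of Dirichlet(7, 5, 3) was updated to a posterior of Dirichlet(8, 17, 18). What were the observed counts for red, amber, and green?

counts (1, 12, 15)

For a Dirichlet(α) prior with multinomial counts c, the posterior is Dirichlet(α + c) componentwise.
Counts are posterior − prior componentwise: 8−7=1, 17−5=12, 18−3=15.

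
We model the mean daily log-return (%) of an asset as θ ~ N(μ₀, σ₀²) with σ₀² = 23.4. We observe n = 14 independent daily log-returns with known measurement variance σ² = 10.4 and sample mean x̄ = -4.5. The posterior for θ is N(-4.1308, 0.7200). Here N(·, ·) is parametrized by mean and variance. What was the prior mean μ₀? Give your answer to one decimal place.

With known observation variance, the Normal–Normal posterior has precision τ_n = τ₀ + n/σ² and mean μ_n = (τ₀μ₀ + (n/σ²)x̄)/τ_n.
Here τ₀ = 1/23.4 = 0.042735 and τ_data = 14/10.4 = 1.346154, so τ_n = 1.388889.
Rearranging for μ₀: μ₀ = (μ_n·τ_n − τ_data·x̄)/τ₀ = (-4.1308·1.388889 − 1.346154·-4.5) / 0.042735 = 0.320470/0.042735 ≈ 7.5.

μ₀ = 7.5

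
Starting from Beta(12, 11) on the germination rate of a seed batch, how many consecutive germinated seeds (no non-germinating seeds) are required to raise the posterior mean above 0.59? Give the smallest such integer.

k = 4

After k germinated seeds and 0 non-germinating seeds the posterior is Beta(12+k, 11), with mean (12+k)/(12+11+k).
Set (12+k)/(23+k) > 0.59 and solve: k > (0.59·23 − 12)/(1 − 0.59) = 3.829.
The smallest integer exceeding 3.829 is 4.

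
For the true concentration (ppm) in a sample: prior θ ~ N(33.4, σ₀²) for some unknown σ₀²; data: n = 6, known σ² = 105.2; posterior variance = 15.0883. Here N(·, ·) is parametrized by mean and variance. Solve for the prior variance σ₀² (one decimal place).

σ₀² = 108.2

Posterior precision equals prior precision plus data precision: 1/σ_n² = 1/σ₀² + n/σ².
So 1/σ₀² = 1/15.0883 − 6/105.2 = 0.066277 − 0.057034 = 0.009243.
Hence σ₀² = 1/0.009243 ≈ 108.2.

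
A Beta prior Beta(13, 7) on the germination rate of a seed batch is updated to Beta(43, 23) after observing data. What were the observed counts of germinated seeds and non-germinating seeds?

30 germinated seeds and 16 non-germinating seeds

A Beta(α, β) prior with s successes and f failures in binomial data gives a Beta(α+s, β+f) posterior.
So s = 43 − 13 = 30 and f = 23 − 7 = 16.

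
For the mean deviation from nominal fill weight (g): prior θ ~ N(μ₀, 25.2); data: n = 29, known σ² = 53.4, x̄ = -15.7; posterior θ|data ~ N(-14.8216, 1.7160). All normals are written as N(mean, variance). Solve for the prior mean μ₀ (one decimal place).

The posterior mean is a precision-weighted average: μ_n = (τ₀μ₀ + τ_data·x̄)/(τ₀+τ_data), with τ₀=1/σ₀² and τ_data=n/σ².
Here τ₀ = 1/25.2 = 0.039683 and τ_data = 29/53.4 = 0.543071, so τ_n = 0.582754.
Rearranging for μ₀: μ₀ = (μ_n·τ_n − τ_data·x̄)/τ₀ = (-14.8216·0.582754 − 0.543071·-15.7) / 0.039683 = -0.111132/0.039683 ≈ -2.8.

μ₀ = -2.8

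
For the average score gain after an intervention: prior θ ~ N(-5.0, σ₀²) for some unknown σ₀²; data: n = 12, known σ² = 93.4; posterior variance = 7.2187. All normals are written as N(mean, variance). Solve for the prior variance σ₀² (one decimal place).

For the Normal–Normal model with known σ², precisions add: τ_n = τ₀ + n/σ².
So 1/σ₀² = 1/7.2187 − 12/93.4 = 0.138529 − 0.128480 = 0.010049.
Hence σ₀² = 1/0.010049 ≈ 99.5.

σ₀² = 99.5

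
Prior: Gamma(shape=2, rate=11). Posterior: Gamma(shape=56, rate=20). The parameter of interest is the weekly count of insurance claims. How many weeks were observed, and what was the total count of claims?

Gamma–Poisson conjugacy: posterior shape = α + Σxᵢ, posterior rate = β + n.
Matching: Σxᵢ = 56 − 2 = 54 and n = 20 − 11 = 9.

n = 9 weeks with total 54 claims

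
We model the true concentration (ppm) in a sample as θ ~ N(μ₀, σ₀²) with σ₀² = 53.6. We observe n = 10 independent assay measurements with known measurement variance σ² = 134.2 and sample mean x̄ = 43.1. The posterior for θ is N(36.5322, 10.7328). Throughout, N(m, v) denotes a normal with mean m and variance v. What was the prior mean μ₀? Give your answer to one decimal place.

μ₀ = 10.3

With known observation variance, the Normal–Normal posterior has precision τ_n = τ₀ + n/σ² and mean μ_n = (τ₀μ₀ + (n/σ²)x̄)/τ_n.
Here τ₀ = 1/53.6 = 0.018657 and τ_data = 10/134.2 = 0.074516, so τ_n = 0.093173.
Rearranging for μ₀: μ₀ = (μ_n·τ_n − τ_data·x̄)/τ₀ = (36.5322·0.093173 − 0.074516·43.1) / 0.018657 = 0.192175/0.018657 ≈ 10.3.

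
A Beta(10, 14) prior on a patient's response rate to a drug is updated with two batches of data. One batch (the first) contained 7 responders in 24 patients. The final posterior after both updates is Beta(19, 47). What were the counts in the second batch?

Because Beta–binomial updating is additive in the counts, the combined data contributed (α_post−α_prior, β_post−β_prior) successes and failures.
Total across both batches: 19−10=9 responders, 47−14=33 non-responders.
Subtract the first batch: 9−7=2 responders and 33−17=16 non-responders.

2 responders and 16 non-responders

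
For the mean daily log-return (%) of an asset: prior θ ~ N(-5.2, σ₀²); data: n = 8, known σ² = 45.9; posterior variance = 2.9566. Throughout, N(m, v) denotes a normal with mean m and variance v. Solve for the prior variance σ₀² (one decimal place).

σ₀² = 6.1

Posterior precision equals prior precision plus data precision: 1/σ_n² = 1/σ₀² + n/σ².
So 1/σ₀² = 1/2.9566 − 8/45.9 = 0.338226 − 0.174292 = 0.163934.
Hence σ₀² = 1/0.163934 ≈ 6.1.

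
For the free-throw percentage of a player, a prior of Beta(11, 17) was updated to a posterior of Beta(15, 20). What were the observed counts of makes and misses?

Under Beta–binomial conjugacy the posterior parameters are (a+s, b+f).
So s = 15 − 11 = 4 and f = 20 − 17 = 3.

4 makes and 3 misses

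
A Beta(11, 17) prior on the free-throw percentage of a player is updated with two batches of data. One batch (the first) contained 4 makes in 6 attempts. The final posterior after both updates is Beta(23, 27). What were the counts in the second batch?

8 makes and 8 misses

Because Beta–binomial updating is additive in the counts, the combined data contributed (α_post−α_prior, β_post−β_prior) successes and failures.
Total across both batches: 23−11=12 makes, 27−17=10 misses.
Subtract the first batch: 12−4=8 makes and 10−2=8 misses.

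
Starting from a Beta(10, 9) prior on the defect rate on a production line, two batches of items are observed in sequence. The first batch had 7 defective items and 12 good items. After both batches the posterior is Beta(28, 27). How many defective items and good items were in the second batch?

Because Beta–binomial updating is additive in the counts, the combined data contributed (α_post−α_prior, β_post−β_prior) successes and failures.
Total across both batches: 28−10=18 defective items, 27−9=18 good items.
Subtract the first batch: 18−7=11 defective items and 18−12=6 good items.

11 defective items and 6 good items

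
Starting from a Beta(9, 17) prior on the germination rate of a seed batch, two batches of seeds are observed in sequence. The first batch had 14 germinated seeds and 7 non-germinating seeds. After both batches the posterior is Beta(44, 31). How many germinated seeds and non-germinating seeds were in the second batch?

21 germinated seeds and 7 non-germinating seeds

Sequential conjugate updates are equivalent to a single update on the pooled data, so total successes = posterior α − prior α and total failures = posterior β − prior β.
Total across both batches: 44−9=35 germinated seeds, 31−17=14 non-germinating seeds.
Subtract the first batch: 35−14=21 germinated seeds and 14−7=7 non-germinating seeds.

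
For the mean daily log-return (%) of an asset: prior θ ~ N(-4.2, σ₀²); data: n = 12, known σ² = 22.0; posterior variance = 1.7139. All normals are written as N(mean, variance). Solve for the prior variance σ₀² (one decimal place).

σ₀² = 26.3

Posterior precision equals prior precision plus data precision: 1/σ_n² = 1/σ₀² + n/σ².
So 1/σ₀² = 1/1.7139 − 12/22.0 = 0.583465 − 0.545455 = 0.038010.
Hence σ₀² = 1/0.038010 ≈ 26.3.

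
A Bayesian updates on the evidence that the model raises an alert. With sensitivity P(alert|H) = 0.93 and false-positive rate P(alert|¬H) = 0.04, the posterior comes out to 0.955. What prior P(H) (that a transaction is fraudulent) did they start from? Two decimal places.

P(H) = 0.48

Bayes' rule in odds form gives O(H|E) = O(H)·[P(E|H)/P(E|¬H)], hence O(H) = O(H|E)/LR.
Posterior odds = 0.955/(1−0.955) = 21.2222. LR = 0.93/0.04 = 23.2500.
Prior odds = 21.2222/23.2500 = 0.9128, so P(H) = 0.9128/(1+0.9128) ≈ 0.48.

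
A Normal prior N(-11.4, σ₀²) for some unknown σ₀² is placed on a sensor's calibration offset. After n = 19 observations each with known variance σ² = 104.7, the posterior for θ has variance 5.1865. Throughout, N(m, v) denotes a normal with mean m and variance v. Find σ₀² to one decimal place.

For the Normal–Normal model with known σ², precisions add: τ_n = τ₀ + n/σ².
So 1/σ₀² = 1/5.1865 − 19/104.7 = 0.192808 − 0.181471 = 0.011337.
Hence σ₀² = 1/0.011337 ≈ 88.2.

σ₀² = 88.2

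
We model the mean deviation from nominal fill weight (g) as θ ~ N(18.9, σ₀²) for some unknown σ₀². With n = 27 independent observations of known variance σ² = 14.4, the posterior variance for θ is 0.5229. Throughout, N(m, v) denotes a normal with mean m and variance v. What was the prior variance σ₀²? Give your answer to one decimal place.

For the Normal–Normal model with known σ², precisions add: τ_n = τ₀ + n/σ².
So 1/σ₀² = 1/0.5229 − 27/14.4 = 1.912412 − 1.875000 = 0.037412.
Hence σ₀² = 1/0.037412 ≈ 26.7.

σ₀² = 26.7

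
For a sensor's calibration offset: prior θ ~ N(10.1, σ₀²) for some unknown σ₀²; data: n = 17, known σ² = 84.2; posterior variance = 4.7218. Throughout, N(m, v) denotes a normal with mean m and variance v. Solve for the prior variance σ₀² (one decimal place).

For the Normal–Normal model with known σ², precisions add: τ_n = τ₀ + n/σ².
So 1/σ₀² = 1/4.7218 − 17/84.2 = 0.211784 − 0.201900 = 0.009884.
Hence σ₀² = 1/0.009884 ≈ 101.2.

σ₀² = 101.2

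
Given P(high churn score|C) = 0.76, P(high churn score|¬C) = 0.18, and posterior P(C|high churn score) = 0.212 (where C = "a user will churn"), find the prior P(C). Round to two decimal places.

Bayes' rule in odds form gives O(C|E) = O(C)·[P(E|C)/P(E|¬C)], hence O(C) = O(C|E)/LR.
Posterior odds = 0.212/(1−0.212) = 0.2690. LR = 0.76/0.18 = 4.2222.
Prior odds = 0.2690/4.2222 = 0.0637, so P(C) = 0.0637/(1+0.0637) ≈ 0.06.

P(C) = 0.06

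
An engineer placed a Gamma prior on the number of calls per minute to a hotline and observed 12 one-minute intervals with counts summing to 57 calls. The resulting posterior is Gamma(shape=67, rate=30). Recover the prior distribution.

Gamma–Poisson conjugacy: posterior shape = α + Σxᵢ, posterior rate = β + n.
So α = 67 − 57 = 10 and β = 30 − 12 = 18.

Gamma(shape=10, rate=18)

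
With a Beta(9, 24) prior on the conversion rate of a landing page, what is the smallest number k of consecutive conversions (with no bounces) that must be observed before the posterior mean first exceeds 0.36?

After k conversions and 0 bounces the posterior is Beta(9+k, 24), with mean (9+k)/(9+24+k).
Set (9+k)/(33+k) > 0.36 and solve: k > (0.36·33 − 9)/(1 − 0.36) = 4.500.
The smallest integer exceeding 4.500 is 5.

k = 5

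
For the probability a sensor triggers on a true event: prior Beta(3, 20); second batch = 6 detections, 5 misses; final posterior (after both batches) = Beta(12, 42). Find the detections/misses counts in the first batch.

3 detections and 17 misses

Because Beta–binomial updating is additive in the counts, the combined data contributed (α_post−α_prior, β_post−β_prior) successes and failures.
Total across both batches: 12−3=9 detections, 42−20=22 misses.
Subtract the second batch: 9−6=3 detections and 22−5=17 misses.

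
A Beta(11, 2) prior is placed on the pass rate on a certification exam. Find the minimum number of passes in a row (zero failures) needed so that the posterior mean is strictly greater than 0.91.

k = 10

After k passes and 0 failures the posterior is Beta(11+k, 2), with mean (11+k)/(11+2+k).
Set (11+k)/(13+k) > 0.91 and solve: k > (0.91·13 − 11)/(1 − 0.91) = 9.222.
The smallest integer exceeding 9.222 is 10.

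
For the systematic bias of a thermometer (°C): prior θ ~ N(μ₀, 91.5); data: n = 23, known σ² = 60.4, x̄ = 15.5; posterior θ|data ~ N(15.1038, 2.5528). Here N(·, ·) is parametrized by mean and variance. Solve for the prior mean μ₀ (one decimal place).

The posterior mean is a precision-weighted average: μ_n = (τ₀μ₀ + τ_data·x̄)/(τ₀+τ_data), with τ₀=1/σ₀² and τ_data=n/σ².
Here τ₀ = 1/91.5 = 0.010929 and τ_data = 23/60.4 = 0.380795, so τ_n = 0.391724.
Rearranging for μ₀: μ₀ = (μ_n·τ_n − τ_data·x̄)/τ₀ = (15.1038·0.391724 − 0.380795·15.5) / 0.010929 = 0.014198/0.010929 ≈ 1.3.

μ₀ = 1.3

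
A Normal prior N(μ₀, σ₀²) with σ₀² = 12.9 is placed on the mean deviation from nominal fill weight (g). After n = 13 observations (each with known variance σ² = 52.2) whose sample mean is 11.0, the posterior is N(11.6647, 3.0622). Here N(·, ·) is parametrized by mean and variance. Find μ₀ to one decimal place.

The posterior mean is a precision-weighted average: μ_n = (τ₀μ₀ + τ_data·x̄)/(τ₀+τ_data), with τ₀=1/σ₀² and τ_data=n/σ².
Here τ₀ = 1/12.9 = 0.077519 and τ_data = 13/52.2 = 0.249042, so τ_n = 0.326561.
Rearranging for μ₀: μ₀ = (μ_n·τ_n − τ_data·x̄)/τ₀ = (11.6647·0.326561 − 0.249042·11.0) / 0.077519 = 1.069774/0.077519 ≈ 13.8.

μ₀ = 13.8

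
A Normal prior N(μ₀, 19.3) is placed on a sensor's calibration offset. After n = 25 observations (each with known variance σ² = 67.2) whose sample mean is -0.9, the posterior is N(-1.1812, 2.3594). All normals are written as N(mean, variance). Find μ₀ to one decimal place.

With known observation variance, the Normal–Normal posterior has precision τ_n = τ₀ + n/σ² and mean μ_n = (τ₀μ₀ + (n/σ²)x̄)/τ_n.
Here τ₀ = 1/19.3 = 0.051813 and τ_data = 25/67.2 = 0.372024, so τ_n = 0.423837.
Rearranging for μ₀: μ₀ = (μ_n·τ_n − τ_data·x̄)/τ₀ = (-1.1812·0.423837 − 0.372024·-0.9) / 0.051813 = -0.165815/0.051813 ≈ -3.2.

μ₀ = -3.2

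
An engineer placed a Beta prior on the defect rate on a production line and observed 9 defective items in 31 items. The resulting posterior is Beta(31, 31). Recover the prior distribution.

Beta(22, 9)

A Beta(α, β) prior with s successes and f failures in binomial data gives a Beta(α+s, β+f) posterior.
So α = 31 − 9 = 22 and β = 31 − 22 = 9.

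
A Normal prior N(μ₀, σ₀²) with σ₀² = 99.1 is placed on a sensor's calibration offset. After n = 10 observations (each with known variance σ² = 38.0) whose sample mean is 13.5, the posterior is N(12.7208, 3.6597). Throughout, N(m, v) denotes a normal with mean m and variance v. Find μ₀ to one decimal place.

μ₀ = -7.6

With known observation variance, the Normal–Normal posterior has precision τ_n = τ₀ + n/σ² and mean μ_n = (τ₀μ₀ + (n/σ²)x̄)/τ_n.
Here τ₀ = 1/99.1 = 0.010091 and τ_data = 10/38.0 = 0.263158, so τ_n = 0.273249.
Rearranging for μ₀: μ₀ = (μ_n·τ_n − τ_data·x̄)/τ₀ = (12.7208·0.273249 − 0.263158·13.5) / 0.010091 = -0.076687/0.010091 ≈ -7.6.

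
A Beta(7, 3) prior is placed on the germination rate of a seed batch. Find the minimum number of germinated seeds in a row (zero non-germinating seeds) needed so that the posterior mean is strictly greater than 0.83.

k = 8

After k germinated seeds and 0 non-germinating seeds the posterior is Beta(7+k, 3), with mean (7+k)/(7+3+k).
Set (7+k)/(10+k) > 0.83 and solve: k > (0.83·10 − 7)/(1 − 0.83) = 7.647.
The smallest integer exceeding 7.647 is 8, and checking k=8: (15)/(18) = 0.8333 > 0.83.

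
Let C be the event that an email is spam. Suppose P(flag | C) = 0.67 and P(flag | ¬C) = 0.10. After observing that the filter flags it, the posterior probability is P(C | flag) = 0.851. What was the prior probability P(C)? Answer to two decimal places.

P(C) = 0.46

In odds form, posterior odds = prior odds × likelihood ratio, so prior odds = posterior odds ÷ LR.
Posterior odds = 0.851/(1−0.851) = 5.7114. LR = 0.67/0.10 = 6.7000.
Prior odds = 5.7114/6.7000 = 0.8524, so P(C) = 0.8524/(1+0.8524) ≈ 0.46.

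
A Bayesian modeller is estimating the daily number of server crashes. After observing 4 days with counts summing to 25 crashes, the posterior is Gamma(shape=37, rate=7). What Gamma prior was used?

Gamma(shape=12, rate=3)

A Gamma(α, β) prior (rate parametrization) on a Poisson rate with n observations summing to S gives posterior Gamma(α+S, β+n).
So α = 37 − 25 = 12 and β = 7 − 4 = 3.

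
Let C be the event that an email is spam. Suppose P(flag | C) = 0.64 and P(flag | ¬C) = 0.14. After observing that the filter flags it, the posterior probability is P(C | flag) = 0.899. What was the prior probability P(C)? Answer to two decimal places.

P(C) = 0.66

In odds form, posterior odds = prior odds × likelihood ratio, so prior odds = posterior odds ÷ LR.
Posterior odds = 0.899/(1−0.899) = 8.9010. LR = 0.64/0.14 = 4.5714.
Prior odds = 8.9010/4.5714 = 1.9471, so P(C) = 1.9471/(1+1.9471) ≈ 0.66.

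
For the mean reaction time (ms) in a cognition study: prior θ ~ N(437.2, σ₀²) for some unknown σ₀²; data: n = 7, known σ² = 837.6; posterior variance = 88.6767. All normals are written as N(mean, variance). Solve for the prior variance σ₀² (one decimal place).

σ₀² = 342.5

For the Normal–Normal model with known σ², precisions add: τ_n = τ₀ + n/σ².
So 1/σ₀² = 1/88.6767 − 7/837.6 = 0.011277 − 0.008357 = 0.002920.
Hence σ₀² = 1/0.002920 ≈ 342.5.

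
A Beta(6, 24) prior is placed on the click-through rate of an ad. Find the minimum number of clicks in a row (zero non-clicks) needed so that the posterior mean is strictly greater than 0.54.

After k clicks and 0 non-clicks the posterior is Beta(6+k, 24), with mean (6+k)/(6+24+k).
Set (6+k)/(30+k) > 0.54 and solve: k > (0.54·30 − 6)/(1 − 0.54) = 22.174.
The smallest integer exceeding 22.174 is 23.

k = 23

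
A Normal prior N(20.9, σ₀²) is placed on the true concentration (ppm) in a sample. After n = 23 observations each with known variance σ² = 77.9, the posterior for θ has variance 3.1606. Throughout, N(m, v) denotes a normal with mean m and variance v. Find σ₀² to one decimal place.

Posterior precision equals prior precision plus data precision: 1/σ_n² = 1/σ₀² + n/σ².
So 1/σ₀² = 1/3.1606 − 23/77.9 = 0.316396 − 0.295250 = 0.021146.
Hence σ₀² = 1/0.021146 ≈ 47.3.

σ₀² = 47.3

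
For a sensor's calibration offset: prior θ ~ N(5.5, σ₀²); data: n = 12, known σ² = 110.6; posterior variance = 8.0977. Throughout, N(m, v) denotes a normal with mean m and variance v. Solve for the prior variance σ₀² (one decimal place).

For the Normal–Normal model with known σ², precisions add: τ_n = τ₀ + n/σ².
So 1/σ₀² = 1/8.0977 − 12/110.6 = 0.123492 − 0.108499 = 0.014993.
Hence σ₀² = 1/0.014993 ≈ 66.7.

σ₀² = 66.7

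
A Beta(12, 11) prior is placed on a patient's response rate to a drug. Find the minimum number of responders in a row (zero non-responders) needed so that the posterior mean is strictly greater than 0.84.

k = 46

After k responders and 0 non-responders the posterior is Beta(12+k, 11), with mean (12+k)/(12+11+k).
Set (12+k)/(23+k) > 0.84 and solve: k > (0.84·23 − 12)/(1 − 0.84) = 45.750.
The smallest integer exceeding 45.750 is 46, and checking k=46: (58)/(69) = 0.8406 > 0.84.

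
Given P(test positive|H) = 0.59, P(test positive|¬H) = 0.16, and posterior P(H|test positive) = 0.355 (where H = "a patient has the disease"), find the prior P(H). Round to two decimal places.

In odds form, posterior odds = prior odds × likelihood ratio, so prior odds = posterior odds ÷ LR.
Posterior odds = 0.355/(1−0.355) = 0.5504. LR = 0.59/0.16 = 3.6875.
Prior odds = 0.5504/3.6875 = 0.1493, so P(H) = 0.1493/(1+0.1493) ≈ 0.13.

P(H) = 0.13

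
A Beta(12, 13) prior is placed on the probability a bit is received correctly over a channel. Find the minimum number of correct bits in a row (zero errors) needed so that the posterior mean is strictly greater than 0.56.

k = 5

After k correct bits and 0 errors the posterior is Beta(12+k, 13), with mean (12+k)/(12+13+k).
Set (12+k)/(25+k) > 0.56 and solve: k > (0.56·25 − 12)/(1 − 0.56) = 4.545.
The smallest integer exceeding 4.545 is 5, and checking k=5: (17)/(30) = 0.5667 > 0.56.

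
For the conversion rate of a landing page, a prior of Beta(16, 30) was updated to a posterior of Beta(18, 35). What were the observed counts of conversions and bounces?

2 conversions and 5 bounces

Beta is conjugate to the binomial likelihood: posterior = Beta(α+s, β+f).
So s = 18 − 16 = 2 and f = 35 − 30 = 5.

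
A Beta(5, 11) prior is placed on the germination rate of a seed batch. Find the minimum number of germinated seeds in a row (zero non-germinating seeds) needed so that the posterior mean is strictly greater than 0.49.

After k germinated seeds and 0 non-germinating seeds the posterior is Beta(5+k, 11), with mean (5+k)/(5+11+k).
Set (5+k)/(16+k) > 0.49 and solve: k > (0.49·16 − 5)/(1 − 0.49) = 5.569.
The smallest integer exceeding 5.569 is 6, and checking k=6: (11)/(22) = 0.5000 > 0.49.

k = 6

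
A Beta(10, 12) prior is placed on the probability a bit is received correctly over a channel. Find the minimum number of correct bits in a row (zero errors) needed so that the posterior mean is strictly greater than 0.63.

After k correct bits and 0 errors the posterior is Beta(10+k, 12), with mean (10+k)/(10+12+k).
Set (10+k)/(22+k) > 0.63 and solve: k > (0.63·22 − 10)/(1 − 0.63) = 10.432.
The smallest integer exceeding 10.432 is 11, and checking k=11: (21)/(33) = 0.6364 > 0.63.

k = 11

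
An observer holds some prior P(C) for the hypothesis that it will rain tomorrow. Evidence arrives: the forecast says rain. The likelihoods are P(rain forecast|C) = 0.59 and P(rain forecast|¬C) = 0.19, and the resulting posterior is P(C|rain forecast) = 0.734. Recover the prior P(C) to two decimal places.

In odds form, posterior odds = prior odds × likelihood ratio, so prior odds = posterior odds ÷ LR.
Posterior odds = 0.734/(1−0.734) = 2.7594. LR = 0.59/0.19 = 3.1053.
Prior odds = 2.7594/3.1053 = 0.8886, so P(C) = 0.8886/(1+0.8886) ≈ 0.47.

P(C) = 0.47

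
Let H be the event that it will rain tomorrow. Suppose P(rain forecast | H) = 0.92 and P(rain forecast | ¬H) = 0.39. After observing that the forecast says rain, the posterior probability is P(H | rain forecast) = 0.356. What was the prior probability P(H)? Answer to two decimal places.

Bayes' rule in odds form gives O(H|E) = O(H)·[P(E|H)/P(E|¬H)], hence O(H) = O(H|E)/LR.
Posterior odds = 0.356/(1−0.356) = 0.5528. LR = 0.92/0.39 = 2.3590.
Prior odds = 0.5528/2.3590 = 0.2343, so P(H) = 0.2343/(1+0.2343) ≈ 0.19.

P(H) = 0.19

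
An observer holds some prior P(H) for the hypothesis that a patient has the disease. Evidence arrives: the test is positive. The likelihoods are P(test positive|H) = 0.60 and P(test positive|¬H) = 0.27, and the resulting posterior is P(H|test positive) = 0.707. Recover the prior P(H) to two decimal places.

P(H) = 0.52

Bayes' rule in odds form gives O(H|E) = O(H)·[P(E|H)/P(E|¬H)], hence O(H) = O(H|E)/LR.
Posterior odds = 0.707/(1−0.707) = 2.4130. LR = 0.60/0.27 = 2.2222.
Prior odds = 2.4130/2.2222 = 1.0859, so P(H) = 1.0859/(1+1.0859) ≈ 0.52.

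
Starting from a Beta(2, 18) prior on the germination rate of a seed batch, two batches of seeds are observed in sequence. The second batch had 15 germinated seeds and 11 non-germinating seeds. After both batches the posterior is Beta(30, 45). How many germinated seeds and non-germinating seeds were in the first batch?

13 germinated seeds and 16 non-germinating seeds

Because Beta–binomial updating is additive in the counts, the combined data contributed (α_post−α_prior, β_post−β_prior) successes and failures.
Total across both batches: 30−2=28 germinated seeds, 45−18=27 non-germinating seeds.
Subtract the second batch: 28−15=13 germinated seeds and 27−11=16 non-germinating seeds.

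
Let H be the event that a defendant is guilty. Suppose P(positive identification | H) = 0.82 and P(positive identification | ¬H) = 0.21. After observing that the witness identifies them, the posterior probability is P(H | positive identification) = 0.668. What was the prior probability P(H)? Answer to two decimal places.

In odds form, posterior odds = prior odds × likelihood ratio, so prior odds = posterior odds ÷ LR.
Posterior odds = 0.668/(1−0.668) = 2.0120. LR = 0.82/0.21 = 3.9048.
Prior odds = 2.0120/3.9048 = 0.5153, so P(H) = 0.5153/(1+0.5153) ≈ 0.34.

P(H) = 0.34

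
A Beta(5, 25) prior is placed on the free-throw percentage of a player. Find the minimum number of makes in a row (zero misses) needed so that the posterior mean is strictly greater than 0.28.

After k makes and 0 misses the posterior is Beta(5+k, 25), with mean (5+k)/(5+25+k).
Set (5+k)/(30+k) > 0.28 and solve: k > (0.28·30 − 5)/(1 − 0.28) = 4.722.
The smallest integer exceeding 4.722 is 5, and checking k=5: (10)/(35) = 0.2857 > 0.28.

k = 5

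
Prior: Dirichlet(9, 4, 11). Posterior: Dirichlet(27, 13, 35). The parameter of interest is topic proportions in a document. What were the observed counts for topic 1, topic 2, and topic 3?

counts (18, 9, 24)

For a Dirichlet(α) prior with multinomial counts c, the posterior is Dirichlet(α + c) componentwise.
Counts are posterior − prior componentwise: 27−9=18, 13−4=9, 35−11=24.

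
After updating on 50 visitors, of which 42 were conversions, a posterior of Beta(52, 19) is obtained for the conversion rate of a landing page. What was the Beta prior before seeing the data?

Beta is conjugate to the binomial likelihood: posterior = Beta(α+s, β+f).
Subtract the data counts: 52−42=10, 19−8=11.

Beta(10, 11)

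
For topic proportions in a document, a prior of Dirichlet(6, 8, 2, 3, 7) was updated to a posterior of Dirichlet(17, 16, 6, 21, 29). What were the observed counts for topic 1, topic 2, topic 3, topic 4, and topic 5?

counts (11, 8, 4, 18, 22)

For a Dirichlet(α) prior with multinomial counts c, the posterior is Dirichlet(α + c) componentwise.
Counts are posterior − prior componentwise: 17−6=11, 16−8=8, 6−2=4, 21−3=18, 29−7=22.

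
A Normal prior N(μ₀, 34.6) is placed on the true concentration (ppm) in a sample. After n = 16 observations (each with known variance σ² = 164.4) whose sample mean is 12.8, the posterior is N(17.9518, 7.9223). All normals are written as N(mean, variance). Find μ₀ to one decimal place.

μ₀ = 35.3

With known observation variance, the Normal–Normal posterior has precision τ_n = τ₀ + n/σ² and mean μ_n = (τ₀μ₀ + (n/σ²)x̄)/τ_n.
Here τ₀ = 1/34.6 = 0.028902 and τ_data = 16/164.4 = 0.097324, so τ_n = 0.126226.
Rearranging for μ₀: μ₀ = (μ_n·τ_n − τ_data·x̄)/τ₀ = (17.9518·0.126226 − 0.097324·12.8) / 0.028902 = 1.020237/0.028902 ≈ 35.3.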